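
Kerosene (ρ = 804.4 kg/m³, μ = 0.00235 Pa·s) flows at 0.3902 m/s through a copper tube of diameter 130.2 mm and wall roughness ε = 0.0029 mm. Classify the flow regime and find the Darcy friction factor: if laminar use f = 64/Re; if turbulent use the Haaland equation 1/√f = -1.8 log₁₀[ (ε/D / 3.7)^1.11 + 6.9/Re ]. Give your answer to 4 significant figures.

f ≈ 0.02670

Re = ρVD/μ = 804.4·0.3902·0.1302/0.00235 = 1.739e+04.
Re > 4000 → turbulent. ε/D = 2.9e-06/0.1302 = 2.23e-05; Haaland: 1/√f = -1.8 log₁₀[1.6e-06 + 0.000397] = 6.119, so f = 0.0267.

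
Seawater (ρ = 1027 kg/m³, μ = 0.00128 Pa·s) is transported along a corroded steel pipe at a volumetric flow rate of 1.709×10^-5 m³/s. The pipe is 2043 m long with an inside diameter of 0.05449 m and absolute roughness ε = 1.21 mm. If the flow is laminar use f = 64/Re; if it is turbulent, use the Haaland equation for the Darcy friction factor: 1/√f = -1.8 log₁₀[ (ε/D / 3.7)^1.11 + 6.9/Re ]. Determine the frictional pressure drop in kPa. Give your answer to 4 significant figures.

Cross-sectional area A = πD²/4 = π(0.05449)²/4 = 0.002332 m²; mean velocity V = Q/A = 1.709e-05/0.002332 = 0.007329 m/s.
Reynolds number Re = ρVD/μ = 1027 · 0.007329 · 0.05449 / 0.00128 = 320.4.
Re < 2300 → laminar flow, so f = 64/Re = 64/320.4 = 0.1997 (the turbulent correlation is not needed).
Darcy-Weisbach: ΔP = f(L/D)(ρV²/2) = 0.1997·(2043/0.05449)·(1027·0.007329²/2) = 0.1997·3.749e+04·0.02758 = 206.5 Pa.
ΔP = 206.5 Pa = 0.2065 kPa.

ΔP ≈ 0.2065 kPa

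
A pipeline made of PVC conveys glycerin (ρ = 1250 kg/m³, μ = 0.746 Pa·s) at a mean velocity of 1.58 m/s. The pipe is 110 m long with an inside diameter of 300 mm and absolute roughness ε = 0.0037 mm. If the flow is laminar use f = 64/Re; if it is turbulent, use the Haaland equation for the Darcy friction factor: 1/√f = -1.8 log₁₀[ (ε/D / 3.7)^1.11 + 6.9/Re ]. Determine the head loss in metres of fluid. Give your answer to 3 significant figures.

Reynolds number Re = ρVD/μ = 1250 · 1.58 · 0.3 / 0.746 = 794.2.
Re < 2300 → laminar flow, so f = 64/Re = 64/794.2 = 0.08058 (the turbulent correlation is not needed).
Darcy-Weisbach: ΔP = f(L/D)(ρV²/2) = 0.08058·(110/0.3)·(1250·1.58²/2) = 0.08058·366.7·1560 = 4.61e+04 Pa.
Head loss h_f = ΔP/(ρg) = 4.61e+04/(1250·9.81) = 3.76 m.

h_f ≈ 3.76 m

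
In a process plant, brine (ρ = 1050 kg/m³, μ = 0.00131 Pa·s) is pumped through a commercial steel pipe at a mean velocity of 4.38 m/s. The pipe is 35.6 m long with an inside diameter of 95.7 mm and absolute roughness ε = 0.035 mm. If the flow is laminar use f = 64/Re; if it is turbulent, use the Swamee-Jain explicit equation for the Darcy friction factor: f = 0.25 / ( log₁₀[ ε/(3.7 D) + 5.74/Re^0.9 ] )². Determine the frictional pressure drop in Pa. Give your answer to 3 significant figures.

Reynolds number Re = ρVD/μ = 1050 · 4.38 · 0.0957 / 0.00131 = 3.36e+05.
Re > 4000 → turbulent. Relative roughness ε/D = 3.5e-05/0.0957 = 0.000366. Swamee-Jain: f = 0.25/(log₁₀[0.000366/3.7 + 5.74/3.36e+05^0.9])² = 0.25/(log₁₀[9.88e-05 + 6.1e-05])² = 0.25/(-3.796)² = 0.01735.
Darcy-Weisbach: ΔP = f(L/D)(ρV²/2) = 0.01735·(35.6/0.0957)·(1050·4.38²/2) = 0.01735·372·1.007e+04 = 6.499e+04 Pa.

ΔP ≈ 65000 Pa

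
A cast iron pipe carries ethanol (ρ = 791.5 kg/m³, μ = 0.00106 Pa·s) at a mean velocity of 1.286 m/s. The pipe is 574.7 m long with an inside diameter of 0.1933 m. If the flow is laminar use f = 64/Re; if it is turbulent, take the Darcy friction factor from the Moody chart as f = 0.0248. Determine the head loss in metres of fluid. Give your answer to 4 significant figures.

Reynolds number Re = ρVD/μ = 791.5 · 1.286 · 0.1933 / 0.00106 = 1.856e+05.
Re > 4000 → turbulent; use the Moody-chart value f = 0.0248.
Darcy-Weisbach: ΔP = f(L/D)(ρV²/2) = 0.0248·(574.7/0.1933)·(791.5·1.286²/2) = 0.0248·2973·654.5 = 4.826e+04 Pa.
Head loss h_f = ΔP/(ρg) = 4.826e+04/(791.5·9.81) = 6.215 m.

h_f ≈ 6.215 m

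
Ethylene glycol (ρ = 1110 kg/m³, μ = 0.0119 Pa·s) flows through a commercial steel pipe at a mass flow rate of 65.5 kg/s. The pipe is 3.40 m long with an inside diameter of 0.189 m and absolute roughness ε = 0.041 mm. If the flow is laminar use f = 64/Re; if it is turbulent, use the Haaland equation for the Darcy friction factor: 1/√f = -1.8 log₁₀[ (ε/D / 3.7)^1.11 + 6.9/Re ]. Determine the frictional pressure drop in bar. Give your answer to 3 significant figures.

A = πD²/4 = π(0.189)²/4 = 0.02806 m²; mean velocity V = ṁ/(ρA) = 65.5/(1110 · 0.02806) = 2.103 m/s.
Reynolds number Re = ρVD/μ = 1110 · 2.103 · 0.189 / 0.0119 = 3.708e+04.
Re > 4000 → turbulent. Relative roughness ε/D = 4.1e-05/0.189 = 0.000217. Haaland: 1/√f = -1.8 log₁₀[(0.000217/3.7)^1.11 + 6.9/3.708e+04] = -1.8 log₁₀[2.01e-05 + 0.000186] = 6.634, so f = 0.02272.
Darcy-Weisbach: ΔP = f(L/D)(ρV²/2) = 0.02272·(3.4/0.189)·(1110·2.103²/2) = 0.02272·17.99·2455 = 1003 Pa.
ΔP = 1003 Pa = 0.0100 bar.

ΔP ≈ 0.0100 bar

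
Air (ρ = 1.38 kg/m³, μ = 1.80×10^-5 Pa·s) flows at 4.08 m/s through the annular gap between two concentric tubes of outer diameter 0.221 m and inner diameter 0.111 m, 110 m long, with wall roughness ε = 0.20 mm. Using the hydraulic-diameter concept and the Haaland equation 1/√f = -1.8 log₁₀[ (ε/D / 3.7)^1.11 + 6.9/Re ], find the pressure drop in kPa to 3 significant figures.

ΔP ≈ 0.310 kPa

Hydraulic diameter D_h = 4A/P = D_o - D_i = 0.221 - 0.111 = 0.11 m.
Re = ρVD_h/μ = 1.38·4.08·0.11/1.8e-05 = 3.441e+04.
ε/D_h = 0.0002/0.11 = 0.00182; Haaland gives 1/√f = -1.8 log₁₀[0.000213+0.000201] = 6.091, so f = 0.02695.
ΔP = f(L/D_h)(ρV²/2) = 0.02695·110/0.11·11.49 = 309.6 Pa.
ΔP = 0.310 kPa.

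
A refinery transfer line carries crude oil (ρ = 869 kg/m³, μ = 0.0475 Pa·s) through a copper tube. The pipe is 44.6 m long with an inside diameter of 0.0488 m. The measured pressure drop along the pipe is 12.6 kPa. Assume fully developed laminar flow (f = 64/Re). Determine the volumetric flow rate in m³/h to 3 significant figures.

For laminar flow, f = 64/Re with Re = ρVD/μ, so Darcy-Weisbach reduces to ΔP = 32μLV/D². Solving for V: V = ΔP·D²/(32μL) = 1.26e+04·(0.0488)²/(32·0.0475·44.6) = 0.4426 m/s.
Check: Re = ρVD/μ = 869·0.4426·0.0488/0.0475 = 395.2 < 2300, so the laminar assumption holds.
Q = V·A = 0.4426·(π/4·0.0488²) = 0.0008279 m³/s = 2.98 m³/h.

Q ≈ 2.98 m³/h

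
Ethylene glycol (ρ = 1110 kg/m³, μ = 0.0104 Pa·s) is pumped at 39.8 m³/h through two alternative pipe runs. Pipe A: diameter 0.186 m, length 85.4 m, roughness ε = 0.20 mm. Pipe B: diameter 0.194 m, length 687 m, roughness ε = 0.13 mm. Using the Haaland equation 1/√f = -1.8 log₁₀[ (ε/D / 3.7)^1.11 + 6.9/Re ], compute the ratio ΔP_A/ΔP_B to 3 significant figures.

ΔP_A/ΔP_B ≈ 0.154

Pipe A: V = Q/A = 0.01106/0.02717 = 0.4069 m/s; Re = 8077; ε/D = 0.00108; Haaland → f = 0.03402; ΔP_A = f(L/D)(ρV²/2) = 1435 Pa.
Pipe B: V = Q/A = 0.01106/0.02956 = 0.374 m/s; Re = 7744; ε/D = 0.00067; Haaland → f = 0.0339; ΔP_B = f(L/D)(ρV²/2) = 9321 Pa.
ΔP_A/ΔP_B = 1435/9321 = 0.154.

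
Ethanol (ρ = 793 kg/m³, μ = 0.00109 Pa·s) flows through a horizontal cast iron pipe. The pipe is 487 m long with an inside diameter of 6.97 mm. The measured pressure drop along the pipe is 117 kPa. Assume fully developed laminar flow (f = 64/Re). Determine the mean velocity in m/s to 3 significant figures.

For laminar flow, f = 64/Re with Re = ρVD/μ, so Darcy-Weisbach reduces to ΔP = 32μLV/D². Solving for V: V = ΔP·D²/(32μL) = 1.17e+05·(0.00697)²/(32·0.00109·487) = 0.3346 m/s.
Check: Re = ρVD/μ = 793·0.3346·0.00697/0.00109 = 1697 < 2300, so the laminar assumption holds.

V ≈ 0.335 m/s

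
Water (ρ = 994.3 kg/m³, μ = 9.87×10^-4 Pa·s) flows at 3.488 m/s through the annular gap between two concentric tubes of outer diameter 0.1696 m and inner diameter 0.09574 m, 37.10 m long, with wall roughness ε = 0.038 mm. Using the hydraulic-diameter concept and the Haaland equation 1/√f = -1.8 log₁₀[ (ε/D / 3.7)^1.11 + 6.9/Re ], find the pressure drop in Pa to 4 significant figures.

Hydraulic diameter D_h = 4A/P = D_o - D_i = 0.1696 - 0.09574 = 0.07386 m.
Re = ρVD_h/μ = 994.3·3.488·0.07386/0.000987 = 2.595e+05.
ε/D_h = 3.8e-05/0.07386 = 0.000514; Haaland gives 1/√f = -1.8 log₁₀[5.24e-05+2.66e-05] = 7.385, so f = 0.01834.
ΔP = f(L/D_h)(ρV²/2) = 0.01834·37.1/0.07386·6048 = 5.571e+04 Pa.

ΔP ≈ 55710 Pa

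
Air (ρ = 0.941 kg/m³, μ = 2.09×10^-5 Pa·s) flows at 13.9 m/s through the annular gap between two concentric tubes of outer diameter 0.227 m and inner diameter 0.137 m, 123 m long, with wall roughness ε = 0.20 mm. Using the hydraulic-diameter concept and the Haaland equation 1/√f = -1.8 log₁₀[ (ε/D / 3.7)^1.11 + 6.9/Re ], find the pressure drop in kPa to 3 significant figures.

ΔP ≈ 3.30 kPa

Hydraulic diameter D_h = 4A/P = D_o - D_i = 0.227 - 0.137 = 0.09 m.
Re = ρVD_h/μ = 0.941·13.9·0.09/2.09e-05 = 5.632e+04.
ε/D_h = 0.0002/0.09 = 0.00222; Haaland gives 1/√f = -1.8 log₁₀[0.000266+0.000123] = 6.14, so f = 0.02653.
ΔP = f(L/D_h)(ρV²/2) = 0.02653·123/0.09·90.91 = 3296 Pa.
ΔP = 3.30 kPa.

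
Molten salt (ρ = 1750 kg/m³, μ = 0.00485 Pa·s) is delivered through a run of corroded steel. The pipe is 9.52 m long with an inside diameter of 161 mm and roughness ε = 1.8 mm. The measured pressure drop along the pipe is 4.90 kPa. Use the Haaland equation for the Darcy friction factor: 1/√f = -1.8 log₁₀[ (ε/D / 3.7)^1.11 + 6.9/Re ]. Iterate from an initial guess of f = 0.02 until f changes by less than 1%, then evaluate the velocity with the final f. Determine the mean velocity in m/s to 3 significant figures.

Rearranging Darcy-Weisbach: V = √(2·ΔP·D/(f·L·ρ)). With ε/D = 0.0018/0.161 = 0.0112, iterate starting from f = 0.02:
  f = 0.02 → V = √(2·4900·0.161/(0.02·9.52·1750)) = 2.176 m/s; Re = ρVD/μ = 1.264e+05; f → 0.03987
  f = 0.03987 → V = 1.541 m/s; Re = 8.953e+04; f → 0.04004
Converged (Δf/f < 1%). With the final f = 0.04004: V = √(2·4900·0.161/(0.04004·9.52·1750)) = 1.538 m/s.

V ≈ 1.54 m/s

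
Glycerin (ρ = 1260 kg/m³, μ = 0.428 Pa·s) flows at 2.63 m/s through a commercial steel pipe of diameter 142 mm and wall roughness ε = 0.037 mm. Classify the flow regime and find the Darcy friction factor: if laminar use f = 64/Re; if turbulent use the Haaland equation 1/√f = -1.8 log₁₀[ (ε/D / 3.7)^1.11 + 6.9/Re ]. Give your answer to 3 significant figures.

f ≈ 0.0582

Re = ρVD/μ = 1260·2.63·0.142/0.428 = 1099.
Re < 2300 → laminar, so f = 64/Re = 0.05821 (roughness is irrelevant in laminar flow).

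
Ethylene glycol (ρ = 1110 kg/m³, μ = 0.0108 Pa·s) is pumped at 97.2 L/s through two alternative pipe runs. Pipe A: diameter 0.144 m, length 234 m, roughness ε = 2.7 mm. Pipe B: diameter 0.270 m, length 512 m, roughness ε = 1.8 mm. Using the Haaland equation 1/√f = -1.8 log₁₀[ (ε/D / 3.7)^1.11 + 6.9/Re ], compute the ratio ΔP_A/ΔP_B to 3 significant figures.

ΔP_A/ΔP_B ≈ 14.6

Pipe A: V = Q/A = 0.0972/0.01629 = 5.968 m/s; Re = 8.833e+04; ε/D = 0.0188; Haaland → f = 0.048; ΔP_A = f(L/D)(ρV²/2) = 1.542e+06 Pa.
Pipe B: V = Q/A = 0.0972/0.05726 = 1.698 m/s; Re = 4.711e+04; ε/D = 0.00667; Haaland → f = 0.03474; ΔP_B = f(L/D)(ρV²/2) = 1.054e+05 Pa.
ΔP_A/ΔP_B = 1.542e+06/1.054e+05 = 14.6.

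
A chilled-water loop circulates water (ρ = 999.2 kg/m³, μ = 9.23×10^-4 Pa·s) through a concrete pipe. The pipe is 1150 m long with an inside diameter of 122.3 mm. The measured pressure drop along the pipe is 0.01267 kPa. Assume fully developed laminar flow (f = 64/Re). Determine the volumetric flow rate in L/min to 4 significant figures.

For laminar flow, f = 64/Re with Re = ρVD/μ, so Darcy-Weisbach reduces to ΔP = 32μLV/D². Solving for V: V = ΔP·D²/(32μL) = 12.67·(0.1223)²/(32·0.000923·1150) = 0.005579 m/s.
Check: Re = ρVD/μ = 999.2·0.005579·0.1223/0.000923 = 738.7 < 2300, so the laminar assumption holds.
Q = V·A = 0.005579·(π/4·0.1223²) = 6.554e-05 m³/s = 3.933 L/min.

Q ≈ 3.933 L/min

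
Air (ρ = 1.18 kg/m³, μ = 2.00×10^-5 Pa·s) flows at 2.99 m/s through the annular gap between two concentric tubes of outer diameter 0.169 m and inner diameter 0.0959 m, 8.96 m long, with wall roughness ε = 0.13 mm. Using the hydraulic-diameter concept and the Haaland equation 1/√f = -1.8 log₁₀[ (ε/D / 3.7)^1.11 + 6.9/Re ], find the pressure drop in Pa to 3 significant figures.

ΔP ≈ 20.4 Pa

Hydraulic diameter D_h = 4A/P = D_o - D_i = 0.169 - 0.0959 = 0.0731 m.
Re = ρVD_h/μ = 1.18·2.99·0.0731/2e-05 = 1.29e+04.
ε/D_h = 0.00013/0.0731 = 0.00178; Haaland gives 1/√f = -1.8 log₁₀[0.000207+0.000535] = 5.633, so f = 0.03152.
ΔP = f(L/D_h)(ρV²/2) = 0.03152·8.96/0.0731·5.275 = 20.38 Pa.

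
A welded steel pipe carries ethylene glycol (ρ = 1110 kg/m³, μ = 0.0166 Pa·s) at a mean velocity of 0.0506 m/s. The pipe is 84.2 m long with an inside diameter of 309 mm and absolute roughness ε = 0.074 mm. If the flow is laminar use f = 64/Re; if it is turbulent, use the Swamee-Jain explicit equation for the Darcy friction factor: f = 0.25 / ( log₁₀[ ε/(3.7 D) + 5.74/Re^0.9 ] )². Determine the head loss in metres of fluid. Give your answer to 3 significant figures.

Reynolds number Re = ρVD/μ = 1110 · 0.0506 · 0.309 / 0.0166 = 1045.
Re < 2300 → laminar flow, so f = 64/Re = 64/1045 = 0.06121 (the turbulent correlation is not needed).
Darcy-Weisbach: ΔP = f(L/D)(ρV²/2) = 0.06121·(84.2/0.309)·(1110·0.0506²/2) = 0.06121·272.5·1.421 = 23.7 Pa.
Head loss h_f = ΔP/(ρg) = 23.7/(1110·9.81) = 0.00218 m.

h_f ≈ 0.00218 m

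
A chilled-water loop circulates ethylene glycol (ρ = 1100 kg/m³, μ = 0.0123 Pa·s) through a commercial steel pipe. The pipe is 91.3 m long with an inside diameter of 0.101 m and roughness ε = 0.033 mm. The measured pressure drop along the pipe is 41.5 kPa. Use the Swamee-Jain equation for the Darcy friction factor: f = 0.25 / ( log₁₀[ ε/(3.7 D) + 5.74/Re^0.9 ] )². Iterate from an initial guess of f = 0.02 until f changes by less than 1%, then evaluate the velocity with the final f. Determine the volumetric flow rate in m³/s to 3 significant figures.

Rearranging Darcy-Weisbach: V = √(2·ΔP·D/(f·L·ρ)). With ε/D = 3.3e-05/0.101 = 0.000327, iterate starting from f = 0.02:
  f = 0.02 → V = √(2·4.15e+04·0.101/(0.02·91.3·1100)) = 2.043 m/s; Re = ρVD/μ = 1.845e+04; f → 0.02711
  f = 0.02711 → V = 1.755 m/s; Re = 1.585e+04; f → 0.0281
  f = 0.0281 → V = 1.723 m/s; Re = 1.557e+04; f → 0.02822
Converged (Δf/f < 1%). With the final f = 0.02822: V = √(2·4.15e+04·0.101/(0.02822·91.3·1100)) = 1.72 m/s.
Q = V·A = 1.72·(π/4·0.101²) = 0.01378 m³/s = 0.0138 m³/s.

Q ≈ 0.0138 m³/s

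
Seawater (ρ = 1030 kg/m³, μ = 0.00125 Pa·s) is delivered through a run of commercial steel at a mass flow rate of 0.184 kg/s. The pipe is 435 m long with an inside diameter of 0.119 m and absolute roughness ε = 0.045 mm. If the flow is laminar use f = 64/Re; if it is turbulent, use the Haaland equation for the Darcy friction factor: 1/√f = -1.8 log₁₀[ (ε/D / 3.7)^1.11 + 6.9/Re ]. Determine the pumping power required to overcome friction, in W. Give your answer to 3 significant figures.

P ≈ 0.00353 W

A = πD²/4 = π(0.119)²/4 = 0.01112 m²; mean velocity V = ṁ/(ρA) = 0.184/(1030 · 0.01112) = 0.01606 m/s.
Reynolds number Re = ρVD/μ = 1030 · 0.01606 · 0.119 / 0.00125 = 1575.
Re < 2300 → laminar flow, so f = 64/Re = 64/1575 = 0.04064 (the turbulent correlation is not needed).
Darcy-Weisbach: ΔP = f(L/D)(ρV²/2) = 0.04064·(435/0.119)·(1030·0.01606²/2) = 0.04064·3655·0.1329 = 19.74 Pa.
Q = ṁ/ρ = 0.184/1030 = 0.0001786 m³/s.
Pumping power P = QΔP = 0.0001786·19.74 = 0.003526 W = 0.00353 W.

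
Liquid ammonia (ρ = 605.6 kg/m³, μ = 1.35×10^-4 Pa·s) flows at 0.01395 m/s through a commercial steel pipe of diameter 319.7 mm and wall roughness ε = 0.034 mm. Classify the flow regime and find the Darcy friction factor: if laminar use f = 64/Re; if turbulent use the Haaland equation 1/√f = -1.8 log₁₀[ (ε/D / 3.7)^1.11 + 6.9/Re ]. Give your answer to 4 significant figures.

f ≈ 0.02592

Re = ρVD/μ = 605.6·0.01395·0.3197/0.000135 = 2.001e+04.
Re > 4000 → turbulent. ε/D = 3.4e-05/0.3197 = 0.000106; Haaland: 1/√f = -1.8 log₁₀[9.1e-06 + 0.000345] = 6.212, so f = 0.02592.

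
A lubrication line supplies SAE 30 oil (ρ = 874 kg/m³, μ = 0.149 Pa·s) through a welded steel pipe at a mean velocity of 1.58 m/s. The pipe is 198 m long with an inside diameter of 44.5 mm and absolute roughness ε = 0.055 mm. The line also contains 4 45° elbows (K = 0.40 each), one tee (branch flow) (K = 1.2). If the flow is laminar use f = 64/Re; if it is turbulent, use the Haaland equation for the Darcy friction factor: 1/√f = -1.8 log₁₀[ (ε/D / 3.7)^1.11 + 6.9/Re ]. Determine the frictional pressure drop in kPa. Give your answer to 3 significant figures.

Reynolds number Re = ρVD/μ = 874 · 1.58 · 0.0445 / 0.149 = 412.4.
Re < 2300 → laminar flow, so f = 64/Re = 64/412.4 = 0.1552 (the turbulent correlation is not needed).
Total minor-loss coefficient ΣK = 4·0.4 + 1·1.2 = 2.8.
ΔP = [f·L/D + ΣK]·(ρV²/2) = [0.1552·198/0.0445 + 2.8]·(874·1.58²/2) = [690.5 + 2.8]·1091 = 7.563e+05 Pa.
ΔP = 7.563e+05 Pa = 756 kPa.

ΔP ≈ 756 kPa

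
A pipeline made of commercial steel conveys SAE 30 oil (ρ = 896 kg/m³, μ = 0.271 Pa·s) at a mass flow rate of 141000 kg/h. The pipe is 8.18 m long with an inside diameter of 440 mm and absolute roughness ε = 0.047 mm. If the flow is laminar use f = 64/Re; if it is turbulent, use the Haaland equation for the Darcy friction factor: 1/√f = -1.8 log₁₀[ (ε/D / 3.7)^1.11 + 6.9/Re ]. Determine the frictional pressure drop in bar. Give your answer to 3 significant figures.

ΔP ≈ 0.00105 bar

ṁ = 141000 kg/h = 141000/3600 = 39.17 kg/s.
A = πD²/4 = π(0.44)²/4 = 0.1521 m²; mean velocity V = ṁ/(ρA) = 39.17/(896 · 0.1521) = 0.2875 m/s.
Reynolds number Re = ρVD/μ = 896 · 0.2875 · 0.44 / 0.271 = 418.2.
Re < 2300 → laminar flow, so f = 64/Re = 64/418.2 = 0.153 (the turbulent correlation is not needed).
Darcy-Weisbach: ΔP = f(L/D)(ρV²/2) = 0.153·(8.18/0.44)·(896·0.2875²/2) = 0.153·18.59·37.03 = 105.3 Pa.
ΔP = 105.3 Pa = 0.00105 bar.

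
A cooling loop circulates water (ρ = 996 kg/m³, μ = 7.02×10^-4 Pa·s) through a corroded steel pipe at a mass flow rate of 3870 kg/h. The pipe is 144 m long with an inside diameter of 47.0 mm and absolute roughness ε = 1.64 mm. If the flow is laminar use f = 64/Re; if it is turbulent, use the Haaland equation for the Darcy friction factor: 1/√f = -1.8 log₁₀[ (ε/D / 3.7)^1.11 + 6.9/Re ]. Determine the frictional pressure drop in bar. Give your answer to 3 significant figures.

ΔP ≈ 0.365 bar

ṁ = 3870 kg/h = 3870/3600 = 1.075 kg/s.
A = πD²/4 = π(0.047)²/4 = 0.001735 m²; mean velocity V = ṁ/(ρA) = 1.075/(996 · 0.001735) = 0.6221 m/s.
Reynolds number Re = ρVD/μ = 996 · 0.6221 · 0.047 / 0.000702 = 4.148e+04.
Re > 4000 → turbulent. Relative roughness ε/D = 0.00164/0.047 = 0.0349. Haaland: 1/√f = -1.8 log₁₀[(0.0349/3.7)^1.11 + 6.9/4.148e+04] = -1.8 log₁₀[0.00565 + 0.000166] = 4.024, so f = 0.06175.
Darcy-Weisbach: ΔP = f(L/D)(ρV²/2) = 0.06175·(144/0.047)·(996·0.6221²/2) = 0.06175·3064·192.7 = 3.646e+04 Pa.
ΔP = 3.646e+04 Pa = 0.365 bar.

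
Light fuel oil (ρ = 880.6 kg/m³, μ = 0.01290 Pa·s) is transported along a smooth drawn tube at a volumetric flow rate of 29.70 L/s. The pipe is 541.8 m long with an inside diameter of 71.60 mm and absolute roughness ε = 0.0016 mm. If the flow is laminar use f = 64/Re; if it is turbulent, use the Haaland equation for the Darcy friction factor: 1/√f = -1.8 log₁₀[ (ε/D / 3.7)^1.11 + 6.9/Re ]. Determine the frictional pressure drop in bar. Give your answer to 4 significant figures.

ΔP ≈ 40.55 bar

Q = 29.70 L/s = 29.70/1000 = 0.0297 m³/s.
Cross-sectional area A = πD²/4 = π(0.0716)²/4 = 0.004026 m²; mean velocity V = Q/A = 0.0297/0.004026 = 7.376 m/s.
Reynolds number Re = ρVD/μ = 880.6 · 7.376 · 0.0716 / 0.0129 = 3.605e+04.
Re > 4000 → turbulent. Relative roughness ε/D = 1.6e-06/0.0716 = 2.23e-05. Haaland: 1/√f = -1.8 log₁₀[(2.23e-05/3.7)^1.11 + 6.9/3.605e+04] = -1.8 log₁₀[1.61e-06 + 0.000191] = 6.686, so f = 0.02237.
Darcy-Weisbach: ΔP = f(L/D)(ρV²/2) = 0.02237·(541.8/0.0716)·(880.6·7.376²/2) = 0.02237·7567·2.396e+04 = 4.055e+06 Pa.
ΔP = 4.055e+06 Pa = 40.55 bar.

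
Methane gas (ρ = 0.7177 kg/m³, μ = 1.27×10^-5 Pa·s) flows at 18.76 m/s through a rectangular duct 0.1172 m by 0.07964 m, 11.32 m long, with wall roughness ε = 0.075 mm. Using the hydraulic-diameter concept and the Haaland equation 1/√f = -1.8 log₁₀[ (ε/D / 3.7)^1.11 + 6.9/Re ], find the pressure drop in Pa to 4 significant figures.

ΔP ≈ 319.6 Pa

Hydraulic diameter D_h = 4A/P = 4·(0.1172·0.07964)/(2·(0.1172+0.07964)) = 0.03734/0.3937 = 0.09484 m.
Re = ρVD_h/μ = 0.7177·18.76·0.09484/1.27e-05 = 1.005e+05.
ε/D_h = 7.5e-05/0.09484 = 0.000791; Haaland gives 1/√f = -1.8 log₁₀[8.44e-05+6.86e-05] = 6.868, so f = 0.0212.
ΔP = f(L/D_h)(ρV²/2) = 0.0212·11.32/0.09484·126.3 = 319.6 Pa.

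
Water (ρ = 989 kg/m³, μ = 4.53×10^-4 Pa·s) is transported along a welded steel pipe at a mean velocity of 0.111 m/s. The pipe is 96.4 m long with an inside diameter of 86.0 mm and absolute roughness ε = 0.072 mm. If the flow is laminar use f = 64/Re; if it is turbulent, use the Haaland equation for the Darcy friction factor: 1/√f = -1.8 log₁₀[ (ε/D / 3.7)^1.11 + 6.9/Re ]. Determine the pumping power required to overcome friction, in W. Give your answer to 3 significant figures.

Reynolds number Re = ρVD/μ = 989 · 0.111 · 0.086 / 0.000453 = 2.084e+04.
Re > 4000 → turbulent. Relative roughness ε/D = 7.2e-05/0.086 = 0.000837. Haaland: 1/√f = -1.8 log₁₀[(0.000837/3.7)^1.11 + 6.9/2.084e+04] = -1.8 log₁₀[8.99e-05 + 0.000331] = 6.076, so f = 0.02708.
Darcy-Weisbach: ΔP = f(L/D)(ρV²/2) = 0.02708·(96.4/0.086)·(989·0.111²/2) = 0.02708·1121·6.093 = 185 Pa.
Q = V·A = 0.111·0.005809 = 0.0006448 m³/s.
Pumping power P = QΔP = 0.0006448·185 = 0.1193 W = 0.119 W.

P ≈ 0.119 W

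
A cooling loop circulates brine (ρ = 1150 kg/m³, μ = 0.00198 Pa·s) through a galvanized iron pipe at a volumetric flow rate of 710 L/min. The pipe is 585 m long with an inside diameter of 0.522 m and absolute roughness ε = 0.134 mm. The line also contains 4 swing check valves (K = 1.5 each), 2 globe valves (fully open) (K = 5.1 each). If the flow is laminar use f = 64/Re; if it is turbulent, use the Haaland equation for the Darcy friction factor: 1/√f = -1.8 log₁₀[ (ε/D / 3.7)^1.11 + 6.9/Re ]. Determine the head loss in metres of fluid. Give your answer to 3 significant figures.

Q = 710 L/min = 710/60000 = 0.01183 m³/s.
Cross-sectional area A = πD²/4 = π(0.522)²/4 = 0.214 m²; mean velocity V = Q/A = 0.01183/0.214 = 0.05529 m/s.
Reynolds number Re = ρVD/μ = 1150 · 0.05529 · 0.522 / 0.00198 = 1.676e+04.
Re > 4000 → turbulent. Relative roughness ε/D = 0.000134/0.522 = 0.000257. Haaland: 1/√f = -1.8 log₁₀[(0.000257/3.7)^1.11 + 6.9/1.676e+04] = -1.8 log₁₀[2.42e-05 + 0.000412] = 6.049, so f = 0.02733.
Total minor-loss coefficient ΣK = 4·1.5 + 2·5.1 = 16.2.
ΔP = [f·L/D + ΣK]·(ρV²/2) = [0.02733·585/0.522 + 16.2]·(1150·0.05529²/2) = [30.62 + 16.2]·1.758 = 82.32 Pa.
Head loss h_f = ΔP/(ρg) = 82.32/(1150·9.81) = 0.00730 m.

h_f ≈ 0.00730 m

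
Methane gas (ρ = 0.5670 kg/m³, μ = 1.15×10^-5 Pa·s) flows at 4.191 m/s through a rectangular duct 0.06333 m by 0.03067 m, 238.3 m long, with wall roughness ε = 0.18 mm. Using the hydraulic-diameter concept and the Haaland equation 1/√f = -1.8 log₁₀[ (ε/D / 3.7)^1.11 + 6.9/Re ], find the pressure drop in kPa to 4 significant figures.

ΔP ≈ 1.081 kPa

Hydraulic diameter D_h = 4A/P = 4·(0.06333·0.03067)/(2·(0.06333+0.03067)) = 0.007769/0.188 = 0.04133 m.
Re = ρVD_h/μ = 0.567·4.191·0.04133/1.15e-05 = 8539.
ε/D_h = 0.00018/0.04133 = 0.00436; Haaland gives 1/√f = -1.8 log₁₀[0.000561+0.000808] = 5.155, so f = 0.03764.
ΔP = f(L/D_h)(ρV²/2) = 0.03764·238.3/0.04133·4.98 = 1081 Pa.
ΔP = 1.081 kPa.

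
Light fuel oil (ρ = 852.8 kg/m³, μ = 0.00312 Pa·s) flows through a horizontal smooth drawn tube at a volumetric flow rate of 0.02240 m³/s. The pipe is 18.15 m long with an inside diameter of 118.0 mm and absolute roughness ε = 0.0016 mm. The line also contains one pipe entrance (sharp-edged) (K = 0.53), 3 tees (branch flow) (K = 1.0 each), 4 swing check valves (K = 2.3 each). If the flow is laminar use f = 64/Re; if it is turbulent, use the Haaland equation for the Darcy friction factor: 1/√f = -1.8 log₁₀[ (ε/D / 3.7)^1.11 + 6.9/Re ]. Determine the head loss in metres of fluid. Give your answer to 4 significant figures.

Cross-sectional area A = πD²/4 = π(0.118)²/4 = 0.01094 m²; mean velocity V = Q/A = 0.0224/0.01094 = 2.048 m/s.
Reynolds number Re = ρVD/μ = 852.8 · 2.048 · 0.118 / 0.00312 = 6.606e+04.
Re > 4000 → turbulent. Relative roughness ε/D = 1.6e-06/0.118 = 1.36e-05. Haaland: 1/√f = -1.8 log₁₀[(1.36e-05/3.7)^1.11 + 6.9/6.606e+04] = -1.8 log₁₀[9.25e-07 + 0.000104] = 7.159, so f = 0.01951.
Total minor-loss coefficient ΣK = 1·0.53 + 3·1 + 4·2.3 = 12.7.
ΔP = [f·L/D + ΣK]·(ρV²/2) = [0.01951·18.15/0.118 + 12.7]·(852.8·2.048²/2) = [3.001 + 12.7]·1789 = 2.814e+04 Pa.
Head loss h_f = ΔP/(ρg) = 2.814e+04/(852.8·9.81) = 3.364 m.

h_f ≈ 3.364 m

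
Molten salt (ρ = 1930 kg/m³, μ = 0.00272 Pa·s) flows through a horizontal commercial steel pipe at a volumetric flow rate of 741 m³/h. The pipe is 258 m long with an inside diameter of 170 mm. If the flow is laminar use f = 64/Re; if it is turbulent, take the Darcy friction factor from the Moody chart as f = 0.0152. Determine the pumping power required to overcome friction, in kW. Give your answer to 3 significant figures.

P ≈ 377 kW

Q = 741 m³/h = 741/3600 = 0.2058 m³/s.
Cross-sectional area A = πD²/4 = π(0.17)²/4 = 0.0227 m²; mean velocity V = Q/A = 0.2058/0.0227 = 9.068 m/s.
Reynolds number Re = ρVD/μ = 1930 · 9.068 · 0.17 / 0.00272 = 1.094e+06.
Re > 4000 → turbulent; use the Moody-chart value f = 0.0152.
Darcy-Weisbach: ΔP = f(L/D)(ρV²/2) = 0.0152·(258/0.17)·(1930·9.068²/2) = 0.0152·1518·7.936e+04 = 1.831e+06 Pa.
Pumping power P = QΔP = 0.2058·1.831e+06 = 376800 W = 377 kW.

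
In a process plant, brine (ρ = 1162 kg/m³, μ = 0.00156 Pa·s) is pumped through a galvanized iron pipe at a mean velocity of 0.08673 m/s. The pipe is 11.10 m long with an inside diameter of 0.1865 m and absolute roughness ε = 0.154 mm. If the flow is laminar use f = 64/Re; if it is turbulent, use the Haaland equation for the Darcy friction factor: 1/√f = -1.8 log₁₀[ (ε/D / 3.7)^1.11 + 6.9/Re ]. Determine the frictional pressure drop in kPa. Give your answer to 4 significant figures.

Reynolds number Re = ρVD/μ = 1162 · 0.08673 · 0.1865 / 0.00156 = 1.205e+04.
Re > 4000 → turbulent. Relative roughness ε/D = 0.000154/0.1865 = 0.000826. Haaland: 1/√f = -1.8 log₁₀[(0.000826/3.7)^1.11 + 6.9/1.205e+04] = -1.8 log₁₀[8.85e-05 + 0.000573] = 5.723, so f = 0.03053.
Darcy-Weisbach: ΔP = f(L/D)(ρV²/2) = 0.03053·(11.1/0.1865)·(1162·0.08673²/2) = 0.03053·59.52·4.37 = 7.941 Pa.
ΔP = 7.941 Pa = 0.007941 kPa.

ΔP ≈ 0.007941 kPa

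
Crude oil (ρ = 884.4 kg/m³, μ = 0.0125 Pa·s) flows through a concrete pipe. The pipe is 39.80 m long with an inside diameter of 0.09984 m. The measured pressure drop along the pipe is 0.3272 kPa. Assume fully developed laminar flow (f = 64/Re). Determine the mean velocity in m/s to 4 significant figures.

For laminar flow, f = 64/Re with Re = ρVD/μ, so Darcy-Weisbach reduces to ΔP = 32μLV/D². Solving for V: V = ΔP·D²/(32μL) = 327.2·(0.09984)²/(32·0.0125·39.8) = 0.2049 m/s.
Check: Re = ρVD/μ = 884.4·0.2049·0.09984/0.0125 = 1447 < 2300, so the laminar assumption holds.

V ≈ 0.2049 m/s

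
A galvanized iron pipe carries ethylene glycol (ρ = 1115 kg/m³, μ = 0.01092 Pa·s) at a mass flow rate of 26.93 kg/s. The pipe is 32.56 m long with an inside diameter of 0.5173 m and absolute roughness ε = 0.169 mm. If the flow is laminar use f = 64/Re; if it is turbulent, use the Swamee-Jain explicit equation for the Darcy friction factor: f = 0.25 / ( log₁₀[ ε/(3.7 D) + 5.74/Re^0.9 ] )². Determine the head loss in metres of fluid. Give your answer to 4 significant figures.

A = πD²/4 = π(0.5173)²/4 = 0.2102 m²; mean velocity V = ṁ/(ρA) = 26.93/(1115 · 0.2102) = 0.1149 m/s.
Reynolds number Re = ρVD/μ = 1115 · 0.1149 · 0.5173 / 0.0109 = 6070.
Re > 4000 → turbulent. Relative roughness ε/D = 0.000169/0.5173 = 0.000327. Swamee-Jain: f = 0.25/(log₁₀[0.000327/3.7 + 5.74/6070^0.9])² = 0.25/(log₁₀[8.83e-05 + 0.00226])² = 0.25/(-2.629)² = 0.03616.
Darcy-Weisbach: ΔP = f(L/D)(ρV²/2) = 0.03616·(32.56/0.5173)·(1115·0.1149²/2) = 0.03616·62.94·7.362 = 16.76 Pa.
Head loss h_f = ΔP/(ρg) = 16.76/(1115·9.81) = 0.001532 m.

h_f ≈ 0.001532 m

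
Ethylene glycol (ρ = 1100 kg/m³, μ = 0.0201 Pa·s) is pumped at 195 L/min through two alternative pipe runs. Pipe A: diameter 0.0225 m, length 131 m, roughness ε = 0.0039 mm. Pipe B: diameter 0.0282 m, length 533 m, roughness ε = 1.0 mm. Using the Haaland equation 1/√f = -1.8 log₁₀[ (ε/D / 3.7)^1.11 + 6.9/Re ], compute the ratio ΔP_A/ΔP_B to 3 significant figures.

ΔP_A/ΔP_B ≈ 0.363

Pipe A: V = Q/A = 0.00325/0.0003976 = 8.174 m/s; Re = 1.006e+04; ε/D = 0.000173; Haaland → f = 0.03102; ΔP_A = f(L/D)(ρV²/2) = 6.637e+06 Pa.
Pipe B: V = Q/A = 0.00325/0.0006246 = 5.203 m/s; Re = 8030; ε/D = 0.0355; Haaland → f = 0.06495; ΔP_B = f(L/D)(ρV²/2) = 1.828e+07 Pa.
ΔP_A/ΔP_B = 6.637e+06/1.828e+07 = 0.363.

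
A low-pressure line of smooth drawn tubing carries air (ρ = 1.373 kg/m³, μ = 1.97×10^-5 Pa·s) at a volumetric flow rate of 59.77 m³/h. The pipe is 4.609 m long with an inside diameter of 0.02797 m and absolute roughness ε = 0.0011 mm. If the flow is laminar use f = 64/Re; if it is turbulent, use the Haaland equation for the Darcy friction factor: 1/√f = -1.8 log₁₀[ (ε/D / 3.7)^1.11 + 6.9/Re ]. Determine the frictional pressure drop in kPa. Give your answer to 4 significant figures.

ΔP ≈ 1.700 kPa

Q = 59.77 m³/h = 59.77/3600 = 0.0166 m³/s.
Cross-sectional area A = πD²/4 = π(0.02797)²/4 = 0.0006144 m²; mean velocity V = Q/A = 0.0166/0.0006144 = 27.02 m/s.
Reynolds number Re = ρVD/μ = 1.373 · 27.02 · 0.02797 / 1.97e-05 = 5.267e+04.
Re > 4000 → turbulent. Relative roughness ε/D = 1.1e-06/0.02797 = 3.93e-05. Haaland: 1/√f = -1.8 log₁₀[(3.93e-05/3.7)^1.11 + 6.9/5.267e+04] = -1.8 log₁₀[3.02e-06 + 0.000131] = 6.971, so f = 0.02058.
Darcy-Weisbach: ΔP = f(L/D)(ρV²/2) = 0.02058·(4.609/0.02797)·(1.373·27.02²/2) = 0.02058·164.8·501.2 = 1700 Pa.
ΔP = 1700 Pa = 1.700 kPa.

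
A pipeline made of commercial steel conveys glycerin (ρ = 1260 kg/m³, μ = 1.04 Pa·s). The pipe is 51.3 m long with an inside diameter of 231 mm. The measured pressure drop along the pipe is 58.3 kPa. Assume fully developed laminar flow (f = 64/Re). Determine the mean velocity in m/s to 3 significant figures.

V ≈ 1.82 m/s

For laminar flow, f = 64/Re with Re = ρVD/μ, so Darcy-Weisbach reduces to ΔP = 32μLV/D². Solving for V: V = ΔP·D²/(32μL) = 5.83e+04·(0.231)²/(32·1.04·51.3) = 1.822 m/s.
Check: Re = ρVD/μ = 1260·1.822·0.231/1.04 = 510 < 2300, so the laminar assumption holds.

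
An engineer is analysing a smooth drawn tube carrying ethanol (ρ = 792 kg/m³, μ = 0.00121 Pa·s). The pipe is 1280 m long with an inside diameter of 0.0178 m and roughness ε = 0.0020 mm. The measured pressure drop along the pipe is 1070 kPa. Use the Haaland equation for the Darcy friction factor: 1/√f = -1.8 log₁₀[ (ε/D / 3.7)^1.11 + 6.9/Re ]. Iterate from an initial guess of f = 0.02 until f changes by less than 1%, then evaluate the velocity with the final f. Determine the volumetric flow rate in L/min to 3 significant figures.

Rearranging Darcy-Weisbach: V = √(2·ΔP·D/(f·L·ρ)). With ε/D = 2e-06/0.0178 = 0.000112, iterate starting from f = 0.02:
  f = 0.02 → V = √(2·1.07e+06·0.0178/(0.02·1280·792)) = 1.371 m/s; Re = ρVD/μ = 1.597e+04; f → 0.02742
  f = 0.02742 → V = 1.171 m/s; Re = 1.364e+04; f → 0.02855
  f = 0.02855 → V = 1.147 m/s; Re = 1.337e+04; f → 0.0287
Converged (Δf/f < 1%). With the final f = 0.0287: V = √(2·1.07e+06·0.0178/(0.0287·1280·792)) = 1.144 m/s.
Q = V·A = 1.144·(π/4·0.0178²) = 0.0002847 m³/s = 17.1 L/min.

Q ≈ 17.1 L/min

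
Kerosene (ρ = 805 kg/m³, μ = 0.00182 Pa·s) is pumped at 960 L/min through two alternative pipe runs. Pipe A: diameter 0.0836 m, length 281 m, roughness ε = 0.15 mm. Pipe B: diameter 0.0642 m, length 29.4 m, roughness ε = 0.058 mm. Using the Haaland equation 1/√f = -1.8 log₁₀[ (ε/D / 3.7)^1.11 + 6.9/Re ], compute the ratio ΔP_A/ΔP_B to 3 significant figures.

ΔP_A/ΔP_B ≈ 2.95

Pipe A: V = Q/A = 0.016/0.005489 = 2.915 m/s; Re = 1.078e+05; ε/D = 0.00179; Haaland → f = 0.02431; ΔP_A = f(L/D)(ρV²/2) = 2.795e+05 Pa.
Pipe B: V = Q/A = 0.016/0.003237 = 4.943 m/s; Re = 1.404e+05; ε/D = 0.000903; Haaland → f = 0.02101; ΔP_B = f(L/D)(ρV²/2) = 9.461e+04 Pa.
ΔP_A/ΔP_B = 2.795e+05/9.461e+04 = 2.95.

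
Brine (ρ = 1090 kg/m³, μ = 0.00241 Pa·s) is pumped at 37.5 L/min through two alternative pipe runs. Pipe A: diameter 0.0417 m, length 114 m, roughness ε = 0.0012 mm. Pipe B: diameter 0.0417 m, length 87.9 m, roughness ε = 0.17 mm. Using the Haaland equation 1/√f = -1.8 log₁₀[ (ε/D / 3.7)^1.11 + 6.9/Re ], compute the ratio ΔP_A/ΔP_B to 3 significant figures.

ΔP_A/ΔP_B ≈ 1.12

Pipe A: V = Q/A = 0.000625/0.001366 = 0.4576 m/s; Re = 8631; ε/D = 2.88e-05; Haaland → f = 0.0322; ΔP_A = f(L/D)(ρV²/2) = 1.005e+04 Pa.
Pipe B: V = Q/A = 0.000625/0.001366 = 0.4576 m/s; Re = 8631; ε/D = 0.00408; Haaland → f = 0.03723; ΔP_B = f(L/D)(ρV²/2) = 8957 Pa.
ΔP_A/ΔP_B = 1.005e+04/8957 = 1.12.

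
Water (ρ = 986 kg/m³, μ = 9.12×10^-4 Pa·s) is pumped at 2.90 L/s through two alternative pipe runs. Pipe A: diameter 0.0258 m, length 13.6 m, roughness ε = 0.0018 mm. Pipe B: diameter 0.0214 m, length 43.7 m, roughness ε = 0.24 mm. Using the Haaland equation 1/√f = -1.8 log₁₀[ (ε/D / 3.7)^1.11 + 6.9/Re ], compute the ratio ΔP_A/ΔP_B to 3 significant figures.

ΔP_A/ΔP_B ≈ 0.0513

Pipe A: V = Q/A = 0.0029/0.0005228 = 5.547 m/s; Re = 1.547e+05; ε/D = 6.98e-05; Haaland → f = 0.0167; ΔP_A = f(L/D)(ρV²/2) = 1.336e+05 Pa.
Pipe B: V = Q/A = 0.0029/0.0003597 = 8.063 m/s; Re = 1.865e+05; ε/D = 0.0112; Haaland → f = 0.03978; ΔP_B = f(L/D)(ρV²/2) = 2.603e+06 Pa.
ΔP_A/ΔP_B = 1.336e+05/2.603e+06 = 0.0513.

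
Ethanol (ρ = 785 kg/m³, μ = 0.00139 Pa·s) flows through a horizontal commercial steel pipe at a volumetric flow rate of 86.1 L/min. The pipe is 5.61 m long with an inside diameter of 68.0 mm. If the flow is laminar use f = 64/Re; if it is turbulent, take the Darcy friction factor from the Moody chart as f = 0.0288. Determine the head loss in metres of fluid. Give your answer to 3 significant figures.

h_f ≈ 0.0189 m

Q = 86.1 L/min = 86.1/60000 = 0.001435 m³/s.
Cross-sectional area A = πD²/4 = π(0.068)²/4 = 0.003632 m²; mean velocity V = Q/A = 0.001435/0.003632 = 0.3951 m/s.
Reynolds number Re = ρVD/μ = 785 · 0.3951 · 0.068 / 0.00139 = 1.517e+04.
Re > 4000 → turbulent; use the Moody-chart value f = 0.0288.
Darcy-Weisbach: ΔP = f(L/D)(ρV²/2) = 0.0288·(5.61/0.068)·(785·0.3951²/2) = 0.0288·82.5·61.28 = 145.6 Pa.
Head loss h_f = ΔP/(ρg) = 145.6/(785·9.81) = 0.0189 m.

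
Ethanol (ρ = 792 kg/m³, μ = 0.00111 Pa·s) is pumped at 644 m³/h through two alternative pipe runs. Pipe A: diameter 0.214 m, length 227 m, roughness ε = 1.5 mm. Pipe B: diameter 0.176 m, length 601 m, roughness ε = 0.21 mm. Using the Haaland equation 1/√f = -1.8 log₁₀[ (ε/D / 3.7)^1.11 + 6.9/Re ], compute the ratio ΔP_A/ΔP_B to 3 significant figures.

Pipe A: V = Q/A = 0.1789/0.03597 = 4.974 m/s; Re = 7.594e+05; ε/D = 0.00701; Haaland → f = 0.03389; ΔP_A = f(L/D)(ρV²/2) = 3.521e+05 Pa.
Pipe B: V = Q/A = 0.1789/0.02433 = 7.353 m/s; Re = 9.234e+05; ε/D = 0.00119; Haaland → f = 0.0208; ΔP_B = f(L/D)(ρV²/2) = 1.521e+06 Pa.
ΔP_A/ΔP_B = 3.521e+05/1.521e+06 = 0.232.

ΔP_A/ΔP_B ≈ 0.232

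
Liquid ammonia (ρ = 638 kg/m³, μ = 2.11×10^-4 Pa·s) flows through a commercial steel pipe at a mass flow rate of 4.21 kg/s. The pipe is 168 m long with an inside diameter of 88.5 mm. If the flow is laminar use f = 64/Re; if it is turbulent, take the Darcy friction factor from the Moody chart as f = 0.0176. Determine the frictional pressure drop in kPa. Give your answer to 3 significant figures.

ΔP ≈ 12.3 kPa

A = πD²/4 = π(0.0885)²/4 = 0.006151 m²; mean velocity V = ṁ/(ρA) = 4.21/(638 · 0.006151) = 1.073 m/s.
Reynolds number Re = ρVD/μ = 638 · 1.073 · 0.0885 / 0.000211 = 2.871e+05.
Re > 4000 → turbulent; use the Moody-chart value f = 0.0176.
Darcy-Weisbach: ΔP = f(L/D)(ρV²/2) = 0.0176·(168/0.0885)·(638·1.073²/2) = 0.0176·1898·367.1 = 1.226e+04 Pa.
ΔP = 1.226e+04 Pa = 12.3 kPa.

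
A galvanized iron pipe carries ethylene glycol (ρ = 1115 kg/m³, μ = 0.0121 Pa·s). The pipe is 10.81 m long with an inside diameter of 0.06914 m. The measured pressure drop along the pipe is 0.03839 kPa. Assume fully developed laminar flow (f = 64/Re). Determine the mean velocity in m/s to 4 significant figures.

For laminar flow, f = 64/Re with Re = ρVD/μ, so Darcy-Weisbach reduces to ΔP = 32μLV/D². Solving for V: V = ΔP·D²/(32μL) = 38.39·(0.06914)²/(32·0.0121·10.81) = 0.04384 m/s.
Check: Re = ρVD/μ = 1115·0.04384·0.06914/0.0121 = 279.3 < 2300, so the laminar assumption holds.

V ≈ 0.04384 m/s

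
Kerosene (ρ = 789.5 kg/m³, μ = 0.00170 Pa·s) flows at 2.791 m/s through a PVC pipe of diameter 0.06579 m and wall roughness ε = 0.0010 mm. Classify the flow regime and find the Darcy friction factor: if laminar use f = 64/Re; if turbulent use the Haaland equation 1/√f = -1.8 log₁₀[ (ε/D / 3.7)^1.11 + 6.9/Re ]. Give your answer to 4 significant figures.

f ≈ 0.01848

Re = ρVD/μ = 789.5·2.791·0.06579/0.0017 = 8.528e+04.
Re > 4000 → turbulent. ε/D = 1e-06/0.06579 = 1.52e-05; Haaland: 1/√f = -1.8 log₁₀[1.05e-06 + 8.09e-05] = 7.355, so f = 0.01848.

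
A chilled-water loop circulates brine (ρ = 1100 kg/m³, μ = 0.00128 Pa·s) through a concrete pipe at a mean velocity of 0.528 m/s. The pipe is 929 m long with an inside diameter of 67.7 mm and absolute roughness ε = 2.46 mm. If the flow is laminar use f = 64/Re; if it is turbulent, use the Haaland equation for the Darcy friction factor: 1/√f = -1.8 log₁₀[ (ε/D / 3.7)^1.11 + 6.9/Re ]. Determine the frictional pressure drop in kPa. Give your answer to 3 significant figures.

Reynolds number Re = ρVD/μ = 1100 · 0.528 · 0.0677 / 0.00128 = 3.072e+04.
Re > 4000 → turbulent. Relative roughness ε/D = 0.00246/0.0677 = 0.0363. Haaland: 1/√f = -1.8 log₁₀[(0.0363/3.7)^1.11 + 6.9/3.072e+04] = -1.8 log₁₀[0.00591 + 0.000225] = 3.983, so f = 0.06305.
Darcy-Weisbach: ΔP = f(L/D)(ρV²/2) = 0.06305·(929/0.0677)·(1100·0.528²/2) = 0.06305·1.372e+04·153.3 = 1.327e+05 Pa.
ΔP = 1.327e+05 Pa = 133 kPa.

ΔP ≈ 133 kPa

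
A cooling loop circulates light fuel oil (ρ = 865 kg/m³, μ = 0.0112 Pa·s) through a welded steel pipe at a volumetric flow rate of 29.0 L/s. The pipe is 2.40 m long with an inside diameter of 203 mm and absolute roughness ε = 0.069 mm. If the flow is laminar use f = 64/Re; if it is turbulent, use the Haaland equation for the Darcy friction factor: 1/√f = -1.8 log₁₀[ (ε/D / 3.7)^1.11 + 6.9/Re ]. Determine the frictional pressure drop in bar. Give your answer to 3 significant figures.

ΔP ≈ 0.00118 bar

Q = 29.0 L/s = 29.0/1000 = 0.029 m³/s.
Cross-sectional area A = πD²/4 = π(0.203)²/4 = 0.03237 m²; mean velocity V = Q/A = 0.029/0.03237 = 0.896 m/s.
Reynolds number Re = ρVD/μ = 865 · 0.896 · 0.203 / 0.0112 = 1.405e+04.
Re > 4000 → turbulent. Relative roughness ε/D = 6.9e-05/0.203 = 0.00034. Haaland: 1/√f = -1.8 log₁₀[(0.00034/3.7)^1.11 + 6.9/1.405e+04] = -1.8 log₁₀[3.3e-05 + 0.000491] = 5.905, so f = 0.02868.
Darcy-Weisbach: ΔP = f(L/D)(ρV²/2) = 0.02868·(2.4/0.203)·(865·0.896²/2) = 0.02868·11.82·347.2 = 117.7 Pa.
ΔP = 117.7 Pa = 0.00118 bar.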